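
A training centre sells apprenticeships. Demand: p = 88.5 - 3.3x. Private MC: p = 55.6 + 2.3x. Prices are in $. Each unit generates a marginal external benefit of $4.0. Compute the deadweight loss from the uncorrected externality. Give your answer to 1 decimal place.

DWL = $1.4

Market equilibrium (private): 55.6 + 2.3x = 88.5 - 3.3x → x_m = 5.8750.
Social marginal cost = private MC − MEB = 51.6 + 2.3x.
Set SMC = demand: 51.6 + 2.3x = 88.5 - 3.3x → x* = 6.5893.
Height of the DWL triangle at x_m is demand(x_m) − SMC(x_m) = MEB(x_m) = 4.0000.
DWL = ½ × 0.7143 × 4.0000 = 1.4286.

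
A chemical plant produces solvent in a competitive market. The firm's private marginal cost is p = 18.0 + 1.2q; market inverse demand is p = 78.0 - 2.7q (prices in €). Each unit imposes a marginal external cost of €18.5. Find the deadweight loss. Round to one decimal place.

DWL = €43.9

Market equilibrium (private): 18.0 + 1.2q = 78.0 - 2.7q → q_m = 15.3846.
Social marginal cost = private MC + MEC = 36.5 + 1.2q.
Set SMC = demand: 36.5 + 1.2q = 78.0 - 2.7q → q* = 10.6410.
Between q* and q_m the wedge SMC − demand runs linearly from 0 to MEC(q_m), so the loss is a triangle.
DWL = ½ × 4.7436 × 18.5000 = 43.8783.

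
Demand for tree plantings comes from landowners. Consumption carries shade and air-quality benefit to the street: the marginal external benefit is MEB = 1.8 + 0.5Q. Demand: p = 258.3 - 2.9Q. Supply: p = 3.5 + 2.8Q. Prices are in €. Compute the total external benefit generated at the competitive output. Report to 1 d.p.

Market equilibrium (private): 3.5 + 2.8Q = 258.3 - 2.9Q → Q_m = 44.7018.
Total external benefit = ∫₀^{Q_m} (1.8 + 0.5Q) dQ = 1.8×44.7018 + ½×0.5×44.7018² = 580.0260.

€580.0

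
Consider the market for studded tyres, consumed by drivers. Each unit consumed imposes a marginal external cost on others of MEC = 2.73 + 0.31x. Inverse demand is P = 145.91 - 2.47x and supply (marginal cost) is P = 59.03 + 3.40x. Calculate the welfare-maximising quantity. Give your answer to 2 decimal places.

Social marginal benefit = demand − MEC = 143.18 - 2.78x.
Set SMB = MC: 143.18 - 2.78x = 59.03 + 3.40x → x* = 13.6165.

x* = 13.62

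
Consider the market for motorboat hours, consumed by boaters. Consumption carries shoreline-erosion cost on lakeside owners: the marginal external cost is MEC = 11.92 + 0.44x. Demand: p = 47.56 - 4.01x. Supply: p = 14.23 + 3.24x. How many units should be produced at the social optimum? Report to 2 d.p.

Social marginal benefit = demand − MEC = 35.64 - 4.45x.
Set SMB = MC: 35.64 - 4.45x = 14.23 + 3.24x → x* = 2.7841.

x* = 2.78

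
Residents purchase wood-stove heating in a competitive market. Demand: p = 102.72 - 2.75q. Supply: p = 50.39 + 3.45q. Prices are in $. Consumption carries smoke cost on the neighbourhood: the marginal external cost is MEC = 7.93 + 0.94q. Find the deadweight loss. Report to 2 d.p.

Market equilibrium (private): 50.39 + 3.45q = 102.72 - 2.75q → q_m = 8.4403.
Social marginal benefit = demand − MEC = 94.79 - 3.69q.
Set SMB = MC: 94.79 - 3.69q = 50.39 + 3.45q → q* = 6.2185.
The loss is the area between SMB and MC from q* to q_m; with linear curves that's a triangle of height MEC(q_m).
DWL = ½ × 2.2218 × 15.8639 = 17.6232.

DWL = $17.62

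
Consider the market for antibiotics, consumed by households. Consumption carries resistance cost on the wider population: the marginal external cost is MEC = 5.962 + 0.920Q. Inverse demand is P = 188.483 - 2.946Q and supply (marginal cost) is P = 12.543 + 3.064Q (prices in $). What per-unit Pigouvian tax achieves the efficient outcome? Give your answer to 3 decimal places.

Social marginal benefit = demand − MEC = 182.521 - 3.866Q.
Set SMB = MC: 182.521 - 3.866Q = 12.543 + 3.064Q → Q* = 24.5278.
The Pigouvian tax equals MEC at Q*: 5.962 + 0.920×24.5278 = 28.5276.

tax = $28.528 per unit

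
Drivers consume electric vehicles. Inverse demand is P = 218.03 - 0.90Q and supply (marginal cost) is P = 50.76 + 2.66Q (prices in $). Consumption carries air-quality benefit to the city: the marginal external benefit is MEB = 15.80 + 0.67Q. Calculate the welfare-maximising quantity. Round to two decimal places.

Q* = 63.35

Social marginal benefit = demand + MEB = 233.83 - 0.23Q.
Set SMB = MC: 233.83 - 0.23Q = 50.76 + 2.66Q → Q* = 63.3460.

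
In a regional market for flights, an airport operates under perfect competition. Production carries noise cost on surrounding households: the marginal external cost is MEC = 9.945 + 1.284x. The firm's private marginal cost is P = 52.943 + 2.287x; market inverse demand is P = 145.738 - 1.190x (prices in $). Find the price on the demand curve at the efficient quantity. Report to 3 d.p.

Social marginal cost = private MC + MEC = 62.888 + 3.571x.
Set SMC = demand: 62.888 + 3.571x = 145.738 - 1.190x → x* = 17.4018.
Consumer price on the demand curve at x*: 145.738 − 1.190×17.4018 = 125.0299.

P = $125.030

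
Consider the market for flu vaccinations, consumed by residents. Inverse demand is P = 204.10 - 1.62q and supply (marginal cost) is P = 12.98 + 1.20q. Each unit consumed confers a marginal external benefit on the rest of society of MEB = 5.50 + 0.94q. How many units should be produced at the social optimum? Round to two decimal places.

Social marginal benefit = demand + MEB = 209.60 - 0.68q.
Set SMB = MC: 209.60 - 0.68q = 12.98 + 1.20q → q* = 104.5851.

q* = 104.59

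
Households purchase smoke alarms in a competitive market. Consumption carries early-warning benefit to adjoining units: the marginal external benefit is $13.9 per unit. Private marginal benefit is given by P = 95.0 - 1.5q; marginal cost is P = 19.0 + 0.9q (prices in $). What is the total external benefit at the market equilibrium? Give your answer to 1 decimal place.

$440.2

Market equilibrium (private): 19.0 + 0.9q = 95.0 - 1.5q → q_m = 31.6667.
Total external benefit = MEB × q_m = 13.9 × 31.6667 = 440.1671.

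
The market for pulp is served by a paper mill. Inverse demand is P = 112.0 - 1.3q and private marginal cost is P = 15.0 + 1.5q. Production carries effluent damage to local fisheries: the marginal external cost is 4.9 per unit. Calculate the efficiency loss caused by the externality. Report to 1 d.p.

Market equilibrium (private): 15.0 + 1.5q = 112.0 - 1.3q → q_m = 34.6429.
Social marginal cost = private MC + MEC = 19.9 + 1.5q.
Set SMC = demand: 19.9 + 1.5q = 112.0 - 1.3q → q* = 32.8929.
Height of the DWL triangle at q_m is SMC(q_m) − demand(q_m) = MEC(q_m) = 4.9000.
DWL = ½ × 1.7500 × 4.9000 = 4.2875.

DWL = 4.3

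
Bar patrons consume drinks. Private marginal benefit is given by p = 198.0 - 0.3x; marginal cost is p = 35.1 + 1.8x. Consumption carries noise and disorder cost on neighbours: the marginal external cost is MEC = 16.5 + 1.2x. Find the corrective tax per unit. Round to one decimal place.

Social marginal benefit = demand − MEC = 181.5 - 1.5x.
Set SMB = MC: 181.5 - 1.5x = 35.1 + 1.8x → x* = 44.3636.
The Pigouvian tax equals MEC at x*: 16.5 + 1.2×44.3636 = 69.7363.

tax = 69.7 per unit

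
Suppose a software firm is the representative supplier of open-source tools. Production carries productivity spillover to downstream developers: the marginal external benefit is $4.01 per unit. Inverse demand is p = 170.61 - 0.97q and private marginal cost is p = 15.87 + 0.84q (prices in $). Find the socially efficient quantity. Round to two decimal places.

Social marginal cost = private MC − MEB = 11.86 + 0.84q.
Set SMC = demand: 11.86 + 0.84q = 170.61 - 0.97q → q* = 87.7072.

q* = 87.71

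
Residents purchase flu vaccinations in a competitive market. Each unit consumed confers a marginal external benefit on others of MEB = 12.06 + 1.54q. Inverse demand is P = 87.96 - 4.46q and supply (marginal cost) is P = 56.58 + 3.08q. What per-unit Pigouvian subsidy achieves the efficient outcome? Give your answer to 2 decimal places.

Social marginal benefit = demand + MEB = 100.02 - 2.92q.
Set SMB = MC: 100.02 - 2.92q = 56.58 + 3.08q → q* = 7.2400.
The Pigouvian subsidy equals MEB at q*: 12.06 + 1.54×7.2400 = 23.2096.

subsidy = 23.21 per unit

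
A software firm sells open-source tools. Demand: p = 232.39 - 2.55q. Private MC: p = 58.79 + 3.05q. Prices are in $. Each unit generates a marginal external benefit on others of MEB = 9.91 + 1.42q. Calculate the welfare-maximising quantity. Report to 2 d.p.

Social marginal cost = private MC − MEB = 48.88 + 1.63q.
Set SMC = demand: 48.88 + 1.63q = 232.39 - 2.55q → q* = 43.9019.

q* = 43.90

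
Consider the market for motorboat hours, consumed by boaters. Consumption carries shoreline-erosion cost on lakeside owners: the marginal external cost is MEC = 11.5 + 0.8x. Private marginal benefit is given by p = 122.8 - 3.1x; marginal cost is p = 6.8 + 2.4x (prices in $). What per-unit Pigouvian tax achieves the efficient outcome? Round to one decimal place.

tax = $24.8 per unit

Social marginal benefit = demand − MEC = 111.3 - 3.9x.
Set SMB = MC: 111.3 - 3.9x = 6.8 + 2.4x → x* = 16.5873.
The Pigouvian tax equals MEC at x*: 11.5 + 0.8×16.5873 = 24.7698.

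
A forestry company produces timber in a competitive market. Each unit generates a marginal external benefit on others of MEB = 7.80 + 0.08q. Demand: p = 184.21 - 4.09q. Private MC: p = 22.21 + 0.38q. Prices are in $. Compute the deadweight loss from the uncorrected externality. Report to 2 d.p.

Market equilibrium (private): 22.21 + 0.38q = 184.21 - 4.09q → q_m = 36.2416.
Social marginal cost = private MC − MEB = 14.41 + 0.30q.
Set SMC = demand: 14.41 + 0.30q = 184.21 - 4.09q → q* = 38.6788.
Height of the DWL triangle at q_m is demand(q_m) − SMC(q_m) = MEB(q_m) = 10.6993.
DWL = ½ × 2.4372 × 10.6993 = 13.0382.

DWL = $13.04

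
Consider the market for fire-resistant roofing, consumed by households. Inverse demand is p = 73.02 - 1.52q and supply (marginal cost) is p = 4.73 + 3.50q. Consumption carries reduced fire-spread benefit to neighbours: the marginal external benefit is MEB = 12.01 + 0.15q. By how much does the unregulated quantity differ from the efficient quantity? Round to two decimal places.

Market equilibrium (private): 4.73 + 3.50q = 73.02 - 1.52q → q_m = 13.6036.
Social marginal benefit = demand + MEB = 85.03 - 1.37q.
Set SMB = MC: 85.03 - 1.37q = 4.73 + 3.50q → q* = 16.4887.
Gap = |13.6036 − 16.4887| = 2.8851.

2.89 units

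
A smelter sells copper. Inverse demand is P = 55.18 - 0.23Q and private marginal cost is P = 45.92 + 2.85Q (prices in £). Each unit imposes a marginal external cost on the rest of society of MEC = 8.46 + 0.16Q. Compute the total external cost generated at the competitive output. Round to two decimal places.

Market equilibrium (private): 45.92 + 2.85Q = 55.18 - 0.23Q → Q_m = 3.0065.
Total external cost = ∫₀^{Q_m} (8.46 + 0.16Q) dQ = 8.46×3.0065 + ½×0.16×3.0065² = 26.1581.

£26.16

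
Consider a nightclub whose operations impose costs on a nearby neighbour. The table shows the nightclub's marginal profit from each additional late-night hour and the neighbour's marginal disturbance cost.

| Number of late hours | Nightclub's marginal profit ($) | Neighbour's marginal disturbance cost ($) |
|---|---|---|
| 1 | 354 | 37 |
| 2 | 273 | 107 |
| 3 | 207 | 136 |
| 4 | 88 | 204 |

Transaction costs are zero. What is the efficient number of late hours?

3

Bargaining reaches the level where marginal profit last exceeds marginal disturbance cost.
That holds through level 3 (207 ≥ 136) but not at 4 (88 < 204).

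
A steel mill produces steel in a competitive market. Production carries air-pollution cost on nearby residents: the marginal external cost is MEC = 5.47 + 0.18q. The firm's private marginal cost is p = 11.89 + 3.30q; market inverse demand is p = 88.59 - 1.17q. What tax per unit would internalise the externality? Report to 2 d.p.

Social marginal cost = private MC + MEC = 17.36 + 3.48q.
Set SMC = demand: 17.36 + 3.48q = 88.59 - 1.17q → q* = 15.3183.
The Pigouvian tax equals MEC at q*: 5.47 + 0.18×15.3183 = 8.2273.

tax = 8.23 per unit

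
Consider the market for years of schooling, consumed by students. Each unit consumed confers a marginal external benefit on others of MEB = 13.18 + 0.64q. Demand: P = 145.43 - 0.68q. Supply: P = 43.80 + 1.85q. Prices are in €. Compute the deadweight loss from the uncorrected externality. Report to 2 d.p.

Market equilibrium (private): 43.80 + 1.85q = 145.43 - 0.68q → q_m = 40.1700.
Social marginal benefit = demand + MEB = 158.61 - 0.04q.
Set SMB = MC: 158.61 - 0.04q = 43.80 + 1.85q → q* = 60.7460.
Height of the DWL triangle at q_m is SMB(q_m) − MC(q_m) = MEB(q_m) = 38.8888.
DWL = ½ × 20.5760 × 38.8888 = 400.0880.

DWL = €400.09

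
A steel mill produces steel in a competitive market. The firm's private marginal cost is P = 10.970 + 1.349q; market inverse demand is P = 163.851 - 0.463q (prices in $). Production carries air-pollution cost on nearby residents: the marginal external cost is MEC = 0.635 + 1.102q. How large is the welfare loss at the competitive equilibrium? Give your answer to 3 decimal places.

DWL = $1503.648

Market equilibrium (private): 10.970 + 1.349q = 163.851 - 0.463q → q_m = 84.3714.
Social marginal cost = private MC + MEC = 11.605 + 2.451q.
Set SMC = demand: 11.605 + 2.451q = 163.851 - 0.463q → q* = 52.2464.
Between q* and q_m the wedge SMC − demand runs linearly from 0 to MEC(q_m), so the loss is a triangle.
DWL = ½ × 32.1250 × 93.6123 = 1503.6476.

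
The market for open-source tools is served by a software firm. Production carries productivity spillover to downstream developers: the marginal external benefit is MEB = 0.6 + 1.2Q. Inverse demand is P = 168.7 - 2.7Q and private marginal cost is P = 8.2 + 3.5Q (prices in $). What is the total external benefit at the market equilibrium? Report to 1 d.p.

Market equilibrium (private): 8.2 + 3.5Q = 168.7 - 2.7Q → Q_m = 25.8871.
Total external benefit = ∫₀^{Q_m} (0.6 + 1.2Q) dQ = 0.6×25.8871 + ½×1.2×25.8871² = 417.6174.

$417.6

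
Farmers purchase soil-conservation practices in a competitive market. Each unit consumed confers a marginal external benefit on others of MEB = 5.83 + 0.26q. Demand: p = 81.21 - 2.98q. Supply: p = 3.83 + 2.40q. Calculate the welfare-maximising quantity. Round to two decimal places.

q* = 16.25

Social marginal benefit = demand + MEB = 87.04 - 2.72q.
Set SMB = MC: 87.04 - 2.72q = 3.83 + 2.40q → q* = 16.2520.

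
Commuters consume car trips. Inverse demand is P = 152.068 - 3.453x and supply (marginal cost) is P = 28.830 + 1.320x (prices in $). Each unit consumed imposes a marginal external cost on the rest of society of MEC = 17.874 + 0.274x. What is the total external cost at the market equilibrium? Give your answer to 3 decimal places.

$552.836

Market equilibrium (private): 28.830 + 1.320x = 152.068 - 3.453x → x_m = 25.8198.
Total external cost = ∫₀^{x_m} (17.874 + 0.274x) dx = 17.874×25.8198 + ½×0.274×25.8198² = 552.8358.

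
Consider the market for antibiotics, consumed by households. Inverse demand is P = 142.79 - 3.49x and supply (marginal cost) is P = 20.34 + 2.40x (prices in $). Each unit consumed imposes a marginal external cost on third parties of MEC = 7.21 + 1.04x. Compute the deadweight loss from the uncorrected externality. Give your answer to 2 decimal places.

Market equilibrium (private): 20.34 + 2.40x = 142.79 - 3.49x → x_m = 20.7895.
Social marginal benefit = demand − MEC = 135.58 - 4.53x.
Set SMB = MC: 135.58 - 4.53x = 20.34 + 2.40x → x* = 16.6291.
The loss is the area between SMB and MC from x* to x_m; with linear curves that's a triangle of height MEC(x_m).
DWL = ½ × 4.1604 × 28.8311 = 59.9745.

DWL = $59.97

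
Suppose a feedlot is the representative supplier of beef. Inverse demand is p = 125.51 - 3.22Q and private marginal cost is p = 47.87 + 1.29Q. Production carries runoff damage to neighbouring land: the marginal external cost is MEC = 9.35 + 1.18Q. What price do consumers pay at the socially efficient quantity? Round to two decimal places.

Social marginal cost = private MC + MEC = 57.22 + 2.47Q.
Set SMC = demand: 57.22 + 2.47Q = 125.51 - 3.22Q → Q* = 12.0018.
Consumer price on the demand curve at Q*: 125.51 − 3.22×12.0018 = 86.8642.

P = 86.86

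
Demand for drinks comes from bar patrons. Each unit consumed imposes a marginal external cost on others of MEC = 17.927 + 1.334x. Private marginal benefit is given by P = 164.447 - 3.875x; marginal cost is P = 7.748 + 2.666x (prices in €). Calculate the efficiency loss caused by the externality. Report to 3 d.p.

DWL = €158.000

Market equilibrium (private): 7.748 + 2.666x = 164.447 - 3.875x → x_m = 23.9564.
Social marginal benefit = demand − MEC = 146.520 - 5.209x.
Set SMB = MC: 146.520 - 5.209x = 7.748 + 2.666x → x* = 17.6218.
Height of the DWL triangle at x_m is MC(x_m) − SMB(x_m) = MEC(x_m) = 49.8849.
DWL = ½ × 6.3346 × 49.8849 = 158.0004.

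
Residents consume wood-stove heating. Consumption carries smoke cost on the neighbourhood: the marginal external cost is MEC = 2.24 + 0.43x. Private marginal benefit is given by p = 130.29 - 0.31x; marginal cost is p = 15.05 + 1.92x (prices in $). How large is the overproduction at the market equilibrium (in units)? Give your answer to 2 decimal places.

9.20 units

Market equilibrium (private): 15.05 + 1.92x = 130.29 - 0.31x → x_m = 51.6771.
Social marginal benefit = demand − MEC = 128.05 - 0.74x.
Set SMB = MC: 128.05 - 0.74x = 15.05 + 1.92x → x* = 42.4812.
Gap = |51.6771 − 42.4812| = 9.1959.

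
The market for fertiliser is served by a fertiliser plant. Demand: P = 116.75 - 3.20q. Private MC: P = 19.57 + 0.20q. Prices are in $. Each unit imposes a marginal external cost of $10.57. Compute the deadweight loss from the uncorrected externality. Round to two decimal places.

Market equilibrium (private): 19.57 + 0.20q = 116.75 - 3.20q → q_m = 28.5824.
Social marginal cost = private MC + MEC = 30.14 + 0.20q.
Set SMC = demand: 30.14 + 0.20q = 116.75 - 3.20q → q* = 25.4735.
The welfare-loss triangle has base |q_m − q*| and height MEC(q_m) (the vertical gap between SMC and demand is zero at q* and MEC at q_m).
DWL = ½ × 3.1089 × 10.5700 = 16.4305.

DWL = $16.43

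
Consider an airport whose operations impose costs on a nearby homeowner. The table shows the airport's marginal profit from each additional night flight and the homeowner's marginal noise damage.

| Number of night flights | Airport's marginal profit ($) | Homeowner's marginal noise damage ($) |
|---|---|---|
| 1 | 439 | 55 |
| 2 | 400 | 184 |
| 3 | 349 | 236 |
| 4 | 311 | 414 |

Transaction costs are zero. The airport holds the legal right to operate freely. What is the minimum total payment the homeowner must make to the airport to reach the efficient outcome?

$311

Left alone the airport would choose level 4 (marginal profit stays positive).
Efficient level: k* = 3 (marginal profit ≥ marginal noise damage through 3).
The homeowner must at least cover the airport's forgone profit from cutting 4→3: 311 = 311.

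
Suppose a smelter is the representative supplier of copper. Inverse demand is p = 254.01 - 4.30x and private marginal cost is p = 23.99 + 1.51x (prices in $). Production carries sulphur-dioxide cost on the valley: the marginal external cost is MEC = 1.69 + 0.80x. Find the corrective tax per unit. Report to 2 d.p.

tax = $29.32 per unit

Social marginal cost = private MC + MEC = 25.68 + 2.31x.
Set SMC = demand: 25.68 + 2.31x = 254.01 - 4.30x → x* = 34.5431.
The Pigouvian tax equals MEC at x*: 1.69 + 0.80×34.5431 = 29.3245.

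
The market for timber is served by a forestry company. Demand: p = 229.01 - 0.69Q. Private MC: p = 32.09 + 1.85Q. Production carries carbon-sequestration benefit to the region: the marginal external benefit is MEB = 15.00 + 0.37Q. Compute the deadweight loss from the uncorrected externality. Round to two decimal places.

Market equilibrium (private): 32.09 + 1.85Q = 229.01 - 0.69Q → Q_m = 77.5276.
Social marginal cost = private MC − MEB = 17.09 + 1.48Q.
Set SMC = demand: 17.09 + 1.48Q = 229.01 - 0.69Q → Q* = 97.6590.
Between Q* and Q_m the wedge demand − SMC runs linearly from 0 to MEB(Q_m), so the loss is a triangle.
DWL = ½ × 20.1314 × 43.6852 = 439.7221.

DWL = 439.72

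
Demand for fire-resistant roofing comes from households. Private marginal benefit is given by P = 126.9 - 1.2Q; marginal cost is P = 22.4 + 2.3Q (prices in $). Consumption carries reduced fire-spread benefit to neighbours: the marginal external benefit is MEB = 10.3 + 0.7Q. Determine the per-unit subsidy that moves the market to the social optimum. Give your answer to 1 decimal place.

subsidy = $39.0 per unit

Social marginal benefit = demand + MEB = 137.2 - 0.5Q.
Set SMB = MC: 137.2 - 0.5Q = 22.4 + 2.3Q → Q* = 41.0000.
The Pigouvian subsidy equals MEB at Q*: 10.3 + 0.7×41.0000 = 39.0000.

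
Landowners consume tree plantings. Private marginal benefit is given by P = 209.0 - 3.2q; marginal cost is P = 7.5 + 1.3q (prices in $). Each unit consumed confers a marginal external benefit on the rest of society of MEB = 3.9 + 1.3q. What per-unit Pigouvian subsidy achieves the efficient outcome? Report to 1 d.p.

subsidy = $87.3 per unit

Social marginal benefit = demand + MEB = 212.9 - 1.9q.
Set SMB = MC: 212.9 - 1.9q = 7.5 + 1.3q → q* = 64.1875.
The Pigouvian subsidy equals MEB at q*: 3.9 + 1.3×64.1875 = 87.3438.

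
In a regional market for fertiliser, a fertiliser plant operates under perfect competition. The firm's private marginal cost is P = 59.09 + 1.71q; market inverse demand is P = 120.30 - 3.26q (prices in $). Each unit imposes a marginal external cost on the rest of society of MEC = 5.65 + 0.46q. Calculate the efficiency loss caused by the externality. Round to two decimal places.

DWL = $11.79

Market equilibrium (private): 59.09 + 1.71q = 120.30 - 3.26q → q_m = 12.3159.
Social marginal cost = private MC + MEC = 64.74 + 2.17q.
Set SMC = demand: 64.74 + 2.17q = 120.30 - 3.26q → q* = 10.2320.
The loss is the area between SMC and demand from q* to q_m; with linear curves that's a triangle of height MEC(q_m).
DWL = ½ × 2.0839 × 11.3153 = 11.7900.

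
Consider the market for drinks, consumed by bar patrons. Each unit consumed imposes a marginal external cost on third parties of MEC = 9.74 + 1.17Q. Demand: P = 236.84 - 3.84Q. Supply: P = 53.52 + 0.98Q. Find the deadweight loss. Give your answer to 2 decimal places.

Market equilibrium (private): 53.52 + 0.98Q = 236.84 - 3.84Q → Q_m = 38.0332.
Social marginal benefit = demand − MEC = 227.10 - 5.01Q.
Set SMB = MC: 227.10 - 5.01Q = 53.52 + 0.98Q → Q* = 28.9783.
Between Q* and Q_m the wedge MC − SMB runs linearly from 0 to MEC(Q_m), so the loss is a triangle.
DWL = ½ × 9.0549 × 54.2388 = 245.5635.

DWL = 245.56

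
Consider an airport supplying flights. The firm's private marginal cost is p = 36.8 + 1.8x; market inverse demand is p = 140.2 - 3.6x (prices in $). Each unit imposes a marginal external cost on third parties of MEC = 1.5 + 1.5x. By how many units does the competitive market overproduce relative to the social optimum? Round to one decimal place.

Market equilibrium (private): 36.8 + 1.8x = 140.2 - 3.6x → x_m = 19.1481.
Social marginal cost = private MC + MEC = 38.3 + 3.3x.
Set SMC = demand: 38.3 + 3.3x = 140.2 - 3.6x → x* = 14.7681.
Gap = |19.1481 − 14.7681| = 4.3800.

4.4 units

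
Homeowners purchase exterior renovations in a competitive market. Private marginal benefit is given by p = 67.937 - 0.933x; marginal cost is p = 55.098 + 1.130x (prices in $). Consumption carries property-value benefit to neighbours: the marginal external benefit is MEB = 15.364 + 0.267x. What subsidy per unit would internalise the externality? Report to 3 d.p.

subsidy = $19.557 per unit

Social marginal benefit = demand + MEB = 83.301 - 0.666x.
Set SMB = MC: 83.301 - 0.666x = 55.098 + 1.130x → x* = 15.7032.
The Pigouvian subsidy equals MEB at x*: 15.364 + 0.267×15.7032 = 19.5568.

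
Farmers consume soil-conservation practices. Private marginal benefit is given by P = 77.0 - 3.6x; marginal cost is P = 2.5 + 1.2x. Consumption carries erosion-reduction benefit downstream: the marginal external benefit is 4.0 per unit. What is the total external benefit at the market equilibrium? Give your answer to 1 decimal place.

62.1

Market equilibrium (private): 2.5 + 1.2x = 77.0 - 3.6x → x_m = 15.5208.
Total external benefit = MEB × x_m = 4.0 × 15.5208 = 62.0832.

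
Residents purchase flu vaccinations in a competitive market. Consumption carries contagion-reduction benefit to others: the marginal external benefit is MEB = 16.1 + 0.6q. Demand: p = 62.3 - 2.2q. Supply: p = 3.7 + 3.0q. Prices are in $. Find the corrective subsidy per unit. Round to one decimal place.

Social marginal benefit = demand + MEB = 78.4 - 1.6q.
Set SMB = MC: 78.4 - 1.6q = 3.7 + 3.0q → q* = 16.2391.
The Pigouvian subsidy equals MEB at q*: 16.1 + 0.6×16.2391 = 25.8435.

subsidy = $25.8 per unit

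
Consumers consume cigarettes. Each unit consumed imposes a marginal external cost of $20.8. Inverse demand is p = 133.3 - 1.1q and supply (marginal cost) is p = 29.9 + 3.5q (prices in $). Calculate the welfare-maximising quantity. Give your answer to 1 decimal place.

q* = 18.0

Social marginal benefit = demand − MEC = 112.5 - 1.1q.
Set SMB = MC: 112.5 - 1.1q = 29.9 + 3.5q → q* = 17.9565.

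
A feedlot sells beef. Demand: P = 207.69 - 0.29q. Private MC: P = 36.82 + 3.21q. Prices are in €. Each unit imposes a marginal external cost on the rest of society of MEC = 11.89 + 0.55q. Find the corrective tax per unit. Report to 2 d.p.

tax = €33.48 per unit

Social marginal cost = private MC + MEC = 48.71 + 3.76q.
Set SMC = demand: 48.71 + 3.76q = 207.69 - 0.29q → q* = 39.2543.
The Pigouvian tax equals MEC at q*: 11.89 + 0.55×39.2543 = 33.4799.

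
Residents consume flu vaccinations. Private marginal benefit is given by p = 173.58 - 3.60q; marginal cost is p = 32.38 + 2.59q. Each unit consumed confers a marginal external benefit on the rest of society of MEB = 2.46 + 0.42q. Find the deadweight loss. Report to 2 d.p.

DWL = 12.56

Market equilibrium (private): 32.38 + 2.59q = 173.58 - 3.60q → q_m = 22.8110.
Social marginal benefit = demand + MEB = 176.04 - 3.18q.
Set SMB = MC: 176.04 - 3.18q = 32.38 + 2.59q → q* = 24.8977.
Height of the DWL triangle at q_m is SMB(q_m) − MC(q_m) = MEB(q_m) = 12.0406.
DWL = ½ × 2.0867 × 12.0406 = 12.5626.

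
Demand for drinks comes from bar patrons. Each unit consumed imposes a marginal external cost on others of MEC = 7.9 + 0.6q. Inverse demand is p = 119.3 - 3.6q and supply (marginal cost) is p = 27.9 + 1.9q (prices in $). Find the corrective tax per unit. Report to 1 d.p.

Social marginal benefit = demand − MEC = 111.4 - 4.2q.
Set SMB = MC: 111.4 - 4.2q = 27.9 + 1.9q → q* = 13.6885.
The Pigouvian tax equals MEC at q*: 7.9 + 0.6×13.6885 = 16.1131.

tax = $16.1 per unit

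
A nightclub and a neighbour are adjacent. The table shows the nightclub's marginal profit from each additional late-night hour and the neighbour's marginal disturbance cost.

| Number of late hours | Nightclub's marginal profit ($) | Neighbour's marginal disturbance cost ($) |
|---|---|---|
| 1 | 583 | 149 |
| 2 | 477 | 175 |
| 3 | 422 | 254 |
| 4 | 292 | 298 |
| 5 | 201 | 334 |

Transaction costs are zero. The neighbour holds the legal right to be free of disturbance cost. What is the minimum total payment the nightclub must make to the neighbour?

Efficient level: marginal profit ≥ marginal disturbance cost through level 3, so k* = 3.
With the neighbour holding the right, the nightclub must at least compensate total damage at k*: 149 + 175 + 254 = 578.

$578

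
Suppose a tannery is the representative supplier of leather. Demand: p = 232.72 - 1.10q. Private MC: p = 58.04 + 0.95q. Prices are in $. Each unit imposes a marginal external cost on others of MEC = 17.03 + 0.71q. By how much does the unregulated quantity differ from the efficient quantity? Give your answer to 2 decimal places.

28.09 units

Market equilibrium (private): 58.04 + 0.95q = 232.72 - 1.10q → q_m = 85.2098.
Social marginal cost = private MC + MEC = 75.07 + 1.66q.
Set SMC = demand: 75.07 + 1.66q = 232.72 - 1.10q → q* = 57.1196.
Gap = |85.2098 − 57.1196| = 28.0902.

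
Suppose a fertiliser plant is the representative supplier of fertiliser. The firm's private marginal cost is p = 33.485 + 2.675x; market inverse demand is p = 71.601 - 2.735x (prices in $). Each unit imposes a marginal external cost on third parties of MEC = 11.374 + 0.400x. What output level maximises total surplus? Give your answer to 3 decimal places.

Social marginal cost = private MC + MEC = 44.859 + 3.075x.
Set SMC = demand: 44.859 + 3.075x = 71.601 - 2.735x → x* = 4.6028.

x* = 4.603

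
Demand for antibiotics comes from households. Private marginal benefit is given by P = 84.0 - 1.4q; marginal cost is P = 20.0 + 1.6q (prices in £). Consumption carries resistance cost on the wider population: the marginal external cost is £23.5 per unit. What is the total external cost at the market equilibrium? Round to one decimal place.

£501.3

Market equilibrium (private): 20.0 + 1.6q = 84.0 - 1.4q → q_m = 21.3333.
Total external cost = MEC × q_m = 23.5 × 21.3333 = 501.3326.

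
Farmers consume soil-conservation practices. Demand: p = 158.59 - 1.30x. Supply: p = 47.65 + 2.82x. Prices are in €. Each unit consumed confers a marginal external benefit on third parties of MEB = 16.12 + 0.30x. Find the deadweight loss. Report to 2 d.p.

Market equilibrium (private): 47.65 + 2.82x = 158.59 - 1.30x → x_m = 26.9272.
Social marginal benefit = demand + MEB = 174.71 - x.
Set SMB = MC: 174.71 - x = 47.65 + 2.82x → x* = 33.2618.
The loss is the area between SMB and MC from x* to x_m; with linear curves that's a triangle of height MEB(x_m).
DWL = ½ × 6.3346 × 24.1982 = 76.6430.

DWL = €76.64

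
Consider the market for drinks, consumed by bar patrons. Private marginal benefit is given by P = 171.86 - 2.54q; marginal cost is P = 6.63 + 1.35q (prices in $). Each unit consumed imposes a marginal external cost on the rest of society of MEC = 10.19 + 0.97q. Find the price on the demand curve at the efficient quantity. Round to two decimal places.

Social marginal benefit = demand − MEC = 161.67 - 3.51q.
Set SMB = MC: 161.67 - 3.51q = 6.63 + 1.35q → q* = 31.9012.
Consumer price on the demand curve at q*: 171.86 − 2.54×31.9012 = 90.8310.

P = $90.83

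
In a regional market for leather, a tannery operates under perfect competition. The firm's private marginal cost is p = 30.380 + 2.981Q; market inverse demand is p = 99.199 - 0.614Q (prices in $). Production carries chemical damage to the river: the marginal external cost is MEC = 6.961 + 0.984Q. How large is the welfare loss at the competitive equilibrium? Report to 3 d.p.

DWL = $72.671

Market equilibrium (private): 30.380 + 2.981Q = 99.199 - 0.614Q → Q_m = 19.1430.
Social marginal cost = private MC + MEC = 37.341 + 3.965Q.
Set SMC = demand: 37.341 + 3.965Q = 99.199 - 0.614Q → Q* = 13.5091.
The loss is the area between SMC and demand from Q* to Q_m; with linear curves that's a triangle of height MEC(Q_m).
DWL = ½ × 5.6339 × 25.7977 = 72.6708.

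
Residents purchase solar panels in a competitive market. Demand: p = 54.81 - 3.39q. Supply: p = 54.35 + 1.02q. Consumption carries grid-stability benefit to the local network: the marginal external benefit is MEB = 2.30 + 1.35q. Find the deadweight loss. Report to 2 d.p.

Market equilibrium (private): 54.35 + 1.02q = 54.81 - 3.39q → q_m = 0.1043.
Social marginal benefit = demand + MEB = 57.11 - 2.04q.
Set SMB = MC: 57.11 - 2.04q = 54.35 + 1.02q → q* = 0.9020.
The loss is the area between SMB and MC from q* to q_m; with linear curves that's a triangle of height MEB(q_m).
DWL = ½ × 0.7977 × 2.4408 = 0.9735.

DWL = 0.97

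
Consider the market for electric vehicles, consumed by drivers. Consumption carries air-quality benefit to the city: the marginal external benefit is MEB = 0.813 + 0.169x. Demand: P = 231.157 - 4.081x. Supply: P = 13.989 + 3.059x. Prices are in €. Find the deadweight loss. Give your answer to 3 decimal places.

Market equilibrium (private): 13.989 + 3.059x = 231.157 - 4.081x → x_m = 30.4157.
Social marginal benefit = demand + MEB = 231.970 - 3.912x.
Set SMB = MC: 231.970 - 3.912x = 13.989 + 3.059x → x* = 31.2697.
The welfare-loss triangle has base |x_m − x*| and height MEB(x_m) (the vertical gap between SMB and MC is zero at x* and MEB at x_m).
DWL = ½ × 0.8540 × 5.9533 = 2.5421.

DWL = €2.542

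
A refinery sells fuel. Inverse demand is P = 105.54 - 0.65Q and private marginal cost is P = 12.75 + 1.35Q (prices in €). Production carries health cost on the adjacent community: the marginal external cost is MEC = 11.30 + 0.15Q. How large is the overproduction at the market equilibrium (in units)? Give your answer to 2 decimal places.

Market equilibrium (private): 12.75 + 1.35Q = 105.54 - 0.65Q → Q_m = 46.3950.
Social marginal cost = private MC + MEC = 24.05 + 1.50Q.
Set SMC = demand: 24.05 + 1.50Q = 105.54 - 0.65Q → Q* = 37.9023.
Gap = |46.3950 − 37.9023| = 8.4927.

8.49 units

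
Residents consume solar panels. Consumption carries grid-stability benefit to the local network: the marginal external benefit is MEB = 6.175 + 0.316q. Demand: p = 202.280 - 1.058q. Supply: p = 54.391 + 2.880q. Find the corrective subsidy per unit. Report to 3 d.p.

subsidy = 19.616 per unit

Social marginal benefit = demand + MEB = 208.455 - 0.742q.
Set SMB = MC: 208.455 - 0.742q = 54.391 + 2.880q → q* = 42.5356.
The Pigouvian subsidy equals MEB at q*: 6.175 + 0.316×42.5356 = 19.6162.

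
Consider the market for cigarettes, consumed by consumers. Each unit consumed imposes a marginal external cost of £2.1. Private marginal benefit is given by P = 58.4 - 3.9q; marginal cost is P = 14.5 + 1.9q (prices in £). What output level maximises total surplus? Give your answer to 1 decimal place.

Social marginal benefit = demand − MEC = 56.3 - 3.9q.
Set SMB = MC: 56.3 - 3.9q = 14.5 + 1.9q → q* = 7.2069.

q* = 7.2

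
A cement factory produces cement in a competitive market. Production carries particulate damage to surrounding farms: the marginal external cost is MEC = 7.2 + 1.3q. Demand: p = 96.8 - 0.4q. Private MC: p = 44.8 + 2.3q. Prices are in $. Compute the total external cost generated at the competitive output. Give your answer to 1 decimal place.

$379.8

Market equilibrium (private): 44.8 + 2.3q = 96.8 - 0.4q → q_m = 19.2593.
Total external cost = ∫₀^{q_m} (7.2 + 1.3q) dq = 7.2×19.2593 + ½×1.3×19.2593² = 379.7654.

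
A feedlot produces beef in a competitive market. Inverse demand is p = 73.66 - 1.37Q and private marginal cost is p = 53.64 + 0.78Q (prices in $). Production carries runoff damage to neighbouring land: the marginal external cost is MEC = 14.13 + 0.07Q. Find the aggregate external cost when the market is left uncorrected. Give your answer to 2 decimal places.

Market equilibrium (private): 53.64 + 0.78Q = 73.66 - 1.37Q → Q_m = 9.3116.
Total external cost = ∫₀^{Q_m} (14.13 + 0.07Q) dQ = 14.13×9.3116 + ½×0.07×9.3116² = 134.6076.

$134.61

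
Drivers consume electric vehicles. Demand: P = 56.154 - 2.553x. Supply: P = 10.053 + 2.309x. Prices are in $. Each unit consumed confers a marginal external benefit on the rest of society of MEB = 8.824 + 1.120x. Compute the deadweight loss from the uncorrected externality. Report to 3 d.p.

DWL = $50.516

Market equilibrium (private): 10.053 + 2.309x = 56.154 - 2.553x → x_m = 9.4819.
Social marginal benefit = demand + MEB = 64.978 - 1.433x.
Set SMB = MC: 64.978 - 1.433x = 10.053 + 2.309x → x* = 14.6780.
The loss is the area between SMB and MC from x* to x_m; with linear curves that's a triangle of height MEB(x_m).
DWL = ½ × 5.1961 × 19.4437 = 50.5157.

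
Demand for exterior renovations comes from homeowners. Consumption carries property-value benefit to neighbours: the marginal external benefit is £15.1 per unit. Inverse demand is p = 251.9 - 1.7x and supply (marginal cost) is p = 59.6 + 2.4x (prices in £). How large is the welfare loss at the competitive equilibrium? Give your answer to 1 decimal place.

Market equilibrium (private): 59.6 + 2.4x = 251.9 - 1.7x → x_m = 46.9024.
Social marginal benefit = demand + MEB = 267.0 - 1.7x.
Set SMB = MC: 267.0 - 1.7x = 59.6 + 2.4x → x* = 50.5854.
Between x* and x_m the wedge SMB − MC runs linearly from 0 to MEB(x_m), so the loss is a triangle.
DWL = ½ × 3.6830 × 15.1000 = 27.8067.

DWL = £27.8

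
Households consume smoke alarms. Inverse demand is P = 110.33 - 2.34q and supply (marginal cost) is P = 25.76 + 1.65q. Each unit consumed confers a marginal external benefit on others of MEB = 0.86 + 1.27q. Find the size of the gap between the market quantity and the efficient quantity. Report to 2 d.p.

10.21 units

Market equilibrium (private): 25.76 + 1.65q = 110.33 - 2.34q → q_m = 21.1955.
Social marginal benefit = demand + MEB = 111.19 - 1.07q.
Set SMB = MC: 111.19 - 1.07q = 25.76 + 1.65q → q* = 31.4081.
Gap = |21.1955 − 31.4081| = 10.2126.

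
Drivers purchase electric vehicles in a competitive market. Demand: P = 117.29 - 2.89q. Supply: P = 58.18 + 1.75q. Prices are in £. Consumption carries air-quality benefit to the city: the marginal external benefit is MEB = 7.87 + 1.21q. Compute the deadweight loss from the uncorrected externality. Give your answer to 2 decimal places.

Market equilibrium (private): 58.18 + 1.75q = 117.29 - 2.89q → q_m = 12.7392.
Social marginal benefit = demand + MEB = 125.16 - 1.68q.
Set SMB = MC: 125.16 - 1.68q = 58.18 + 1.75q → q* = 19.5277.
The welfare-loss triangle has base |q_m − q*| and height MEB(q_m) (the vertical gap between SMB and MC is zero at q* and MEB at q_m).
DWL = ½ × 6.7885 × 23.2845 = 79.0334.

DWL = £79.03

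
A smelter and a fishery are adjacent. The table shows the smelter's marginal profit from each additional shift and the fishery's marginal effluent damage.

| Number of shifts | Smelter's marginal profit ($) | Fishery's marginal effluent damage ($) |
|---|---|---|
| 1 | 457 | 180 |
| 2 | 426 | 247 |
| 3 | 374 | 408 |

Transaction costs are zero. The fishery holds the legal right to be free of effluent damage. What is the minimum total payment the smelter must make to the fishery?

$427

Efficient level: marginal profit ≥ marginal effluent damage through level 2, so k* = 2.
With the fishery holding the right, the smelter must at least compensate total damage at k*: 180 + 247 = 427.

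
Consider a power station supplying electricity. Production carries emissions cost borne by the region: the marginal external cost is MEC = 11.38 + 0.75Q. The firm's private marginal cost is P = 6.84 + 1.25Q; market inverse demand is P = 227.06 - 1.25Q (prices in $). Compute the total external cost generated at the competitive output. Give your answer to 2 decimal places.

$3912.25

Market equilibrium (private): 6.84 + 1.25Q = 227.06 - 1.25Q → Q_m = 88.0880.
Total external cost = ∫₀^{Q_m} (11.38 + 0.75Q) dQ = 11.38×88.0880 + ½×0.75×88.0880² = 3912.2523.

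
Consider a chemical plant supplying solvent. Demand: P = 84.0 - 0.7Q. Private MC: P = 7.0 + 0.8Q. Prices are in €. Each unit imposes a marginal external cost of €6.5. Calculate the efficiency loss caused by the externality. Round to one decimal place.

Market equilibrium (private): 7.0 + 0.8Q = 84.0 - 0.7Q → Q_m = 51.3333.
Social marginal cost = private MC + MEC = 13.5 + 0.8Q.
Set SMC = demand: 13.5 + 0.8Q = 84.0 - 0.7Q → Q* = 47.0000.
Height of the DWL triangle at Q_m is SMC(Q_m) − demand(Q_m) = MEC(Q_m) = 6.5000.
DWL = ½ × 4.3333 × 6.5000 = 14.0832.

DWL = €14.1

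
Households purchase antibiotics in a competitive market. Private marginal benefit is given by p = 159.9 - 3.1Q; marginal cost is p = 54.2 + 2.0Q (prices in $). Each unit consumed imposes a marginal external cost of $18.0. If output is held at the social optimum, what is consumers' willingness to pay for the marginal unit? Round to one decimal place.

Social marginal benefit = demand − MEC = 141.9 - 3.1Q.
Set SMB = MC: 141.9 - 3.1Q = 54.2 + 2.0Q → Q* = 17.1961.
Consumer price on the demand curve at Q*: 159.9 − 3.1×17.1961 = 106.5921.

P = $106.6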